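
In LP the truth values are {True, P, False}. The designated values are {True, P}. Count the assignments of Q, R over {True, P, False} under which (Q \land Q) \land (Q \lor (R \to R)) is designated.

6

Of the 9 assignments, 6 give a value in {True, P}.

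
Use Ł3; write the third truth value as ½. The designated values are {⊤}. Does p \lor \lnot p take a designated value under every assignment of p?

Countermodel: p=½ gives ½, which is not designated.

No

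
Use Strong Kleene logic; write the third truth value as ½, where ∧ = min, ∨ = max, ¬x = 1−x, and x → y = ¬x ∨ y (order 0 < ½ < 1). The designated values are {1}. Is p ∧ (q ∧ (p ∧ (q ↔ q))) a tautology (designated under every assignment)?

No

Countermodel: p=1, q=½ gives ½, which is not designated.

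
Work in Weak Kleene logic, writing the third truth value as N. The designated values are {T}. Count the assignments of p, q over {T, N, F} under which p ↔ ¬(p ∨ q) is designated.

Designated under: (p=F, q=T).

1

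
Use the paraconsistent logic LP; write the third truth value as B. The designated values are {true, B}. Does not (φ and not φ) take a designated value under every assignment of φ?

Every assignment of φ over {true, B, false} gives a value in {true, B}.
In particular, with φ=B: not (φ and not φ) = B.

Yes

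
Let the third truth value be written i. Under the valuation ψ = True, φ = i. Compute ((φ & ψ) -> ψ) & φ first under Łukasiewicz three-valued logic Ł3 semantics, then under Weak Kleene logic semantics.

In Łukasiewicz three-valued logic Ł3: φ & ψ = i & True = i
(φ & ψ) -> ψ = i -> True = True
((φ & ψ) -> ψ) & φ = True & i = i
In Weak Kleene logic: φ & ψ = i & True = i
(φ & ψ) -> ψ = i -> True = i  [any arg is the third value ⇒ result is the third value]
((φ & ψ) -> ψ) & φ = i & i = i

i; i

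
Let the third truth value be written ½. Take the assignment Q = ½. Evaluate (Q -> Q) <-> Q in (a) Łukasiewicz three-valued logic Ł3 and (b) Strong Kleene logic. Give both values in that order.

In Łukasiewicz three-valued logic Ł3: Q -> Q = ½ -> ½ = 1  [min(1, 1−½+½)]
(Q -> Q) <-> Q = 1 <-> ½ = ½
In Strong Kleene logic: Q -> Q = ½ -> ½ = ½  [~½ | ½]
(Q -> Q) <-> Q = ½ <-> ½ = ½

½; ½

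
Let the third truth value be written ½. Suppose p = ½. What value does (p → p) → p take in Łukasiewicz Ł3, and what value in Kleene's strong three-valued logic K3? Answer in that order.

In Łukasiewicz Ł3: p → p = ½ → ½ = True  [min(1, 1−½+½)]
(p → p) → p = True → ½ = ½
In Kleene's strong three-valued logic K3: p → p = ½ → ½ = ½
(p → p) → p = ½ → ½ = ½

½; ½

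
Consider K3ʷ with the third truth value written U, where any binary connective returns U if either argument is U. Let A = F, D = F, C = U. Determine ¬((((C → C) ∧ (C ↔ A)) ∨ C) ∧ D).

C → C = U → U = U  [any arg is the third value ⇒ result is the third value]
C ↔ A = U ↔ F = U
(C → C) ∧ (C ↔ A) = U ∧ U = U
((C → C) ∧ (C ↔ A)) ∨ C = U ∨ U = U
(((C → C) ∧ (C ↔ A)) ∨ C) ∧ D = U ∧ F = U
¬((((C → C) ∧ (C ↔ A)) ∨ C) ∧ D) = ¬U = U

U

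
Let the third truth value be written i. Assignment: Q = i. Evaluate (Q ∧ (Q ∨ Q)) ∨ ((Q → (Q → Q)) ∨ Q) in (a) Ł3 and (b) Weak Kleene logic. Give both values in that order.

In Ł3: Q ∨ Q = i ∨ i = i
Q ∧ (Q ∨ Q) = i ∧ i = i
Q → Q = i → i = true  [min(1, 1−½+½)]
Q → (Q → Q) = i → true = true
(Q → (Q → Q)) ∨ Q = true ∨ i = true
(Q ∧ (Q ∨ Q)) ∨ ((Q → (Q → Q)) ∨ Q) = i ∨ true = true
In Weak Kleene logic: Q ∨ Q = i ∨ i = i
Q ∧ (Q ∨ Q) = i ∧ i = i
Q → Q = i → i = i
Q → (Q → Q) = i → i = i
(Q → (Q → Q)) ∨ Q = i ∨ i = i
(Q ∧ (Q ∨ Q)) ∨ ((Q → (Q → Q)) ∨ Q) = i ∨ i = i
They differ because Ł3 and Weak Kleene logic treat i differently under the binary connectives.

true; i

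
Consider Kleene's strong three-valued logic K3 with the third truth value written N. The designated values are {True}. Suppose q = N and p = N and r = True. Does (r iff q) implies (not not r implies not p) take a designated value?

r iff q = True iff N = N
not r = not True = False
not not r = not False = True
not p = not N = N
not not r implies not p = True implies N = N
(r iff q) implies (not not r implies not p) = N implies N = N
N ∉ {True}.

No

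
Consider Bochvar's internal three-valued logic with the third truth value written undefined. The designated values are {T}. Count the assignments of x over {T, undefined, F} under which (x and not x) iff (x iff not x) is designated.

x=T: T ✓
x=undefined: undefined ·
x=F: T ✓

2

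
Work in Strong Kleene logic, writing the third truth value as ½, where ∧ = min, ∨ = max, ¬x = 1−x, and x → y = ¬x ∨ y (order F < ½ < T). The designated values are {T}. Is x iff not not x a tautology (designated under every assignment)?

No

Countermodel: x=½ gives ½, which is not designated.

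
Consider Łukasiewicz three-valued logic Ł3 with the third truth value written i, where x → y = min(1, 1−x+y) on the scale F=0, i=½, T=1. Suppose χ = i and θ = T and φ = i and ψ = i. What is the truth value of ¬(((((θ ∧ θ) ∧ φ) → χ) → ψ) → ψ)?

F

θ ∧ θ = T ∧ T = T
(θ ∧ θ) ∧ φ = T ∧ i = i
((θ ∧ θ) ∧ φ) → χ = i → i = T
(((θ ∧ θ) ∧ φ) → χ) → ψ = T → i = i
((((θ ∧ θ) ∧ φ) → χ) → ψ) → ψ = i → i = T
¬(((((θ ∧ θ) ∧ φ) → χ) → ψ) → ψ) = ¬T = F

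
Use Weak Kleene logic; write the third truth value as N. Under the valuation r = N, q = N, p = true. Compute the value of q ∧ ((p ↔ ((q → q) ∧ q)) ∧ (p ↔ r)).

N

q → q = N → N = N  [any arg is the third value ⇒ result is the third value]
(q → q) ∧ q = N ∧ N = N
p ↔ ((q → q) ∧ q) = true ↔ N = N
p ↔ r = true ↔ N = N
(p ↔ ((q → q) ∧ q)) ∧ (p ↔ r) = N ∧ N = N
q ∧ ((p ↔ ((q → q) ∧ q)) ∧ (p ↔ r)) = N ∧ N = N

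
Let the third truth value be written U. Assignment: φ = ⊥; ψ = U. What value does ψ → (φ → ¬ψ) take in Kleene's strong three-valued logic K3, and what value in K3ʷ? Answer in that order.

In Kleene's strong three-valued logic K3: ¬ψ = ¬U = U
φ → ¬ψ = ⊥ → U = ⊤  [¬⊥ ∨ U]
ψ → (φ → ¬ψ) = U → ⊤ = ⊤
In K3ʷ: ¬ψ = ¬U = U
φ → ¬ψ = ⊥ → U = U  [any arg is the third value ⇒ result is the third value]
ψ → (φ → ¬ψ) = U → U = U
They differ because Kleene's strong three-valued logic K3 and K3ʷ treat U differently under the binary connectives.

⊤; U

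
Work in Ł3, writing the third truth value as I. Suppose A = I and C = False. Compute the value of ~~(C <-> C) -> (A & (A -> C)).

I

C <-> C = False <-> False = True
~(C <-> C) = ~True = False
~~(C <-> C) = ~False = True
A -> C = I -> False = I  [min(1, 1−½+0)]
A & (A -> C) = I & I = I
~~(C <-> C) -> (A & (A -> C)) = True -> I = I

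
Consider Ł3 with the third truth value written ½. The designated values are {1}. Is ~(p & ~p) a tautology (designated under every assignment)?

Countermodel: p=½ gives ½, which is not designated.

No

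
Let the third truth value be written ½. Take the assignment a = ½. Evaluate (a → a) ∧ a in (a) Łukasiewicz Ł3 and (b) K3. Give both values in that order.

In Łukasiewicz Ł3: a → a = ½ → ½ = ⊤  [min(1, 1−½+½)]
(a → a) ∧ a = ⊤ ∧ ½ = ½
In K3: a → a = ½ → ½ = ½  [¬½ ∨ ½]
(a → a) ∧ a = ½ ∧ ½ = ½

½; ½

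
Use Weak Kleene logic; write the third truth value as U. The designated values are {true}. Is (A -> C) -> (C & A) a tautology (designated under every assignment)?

No

Countermodel: A=true, C=U gives U, which is not designated.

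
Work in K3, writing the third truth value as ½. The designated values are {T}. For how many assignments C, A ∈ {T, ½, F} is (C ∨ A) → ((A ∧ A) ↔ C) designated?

2

Designated under: (C=T, A=T); (C=F, A=F).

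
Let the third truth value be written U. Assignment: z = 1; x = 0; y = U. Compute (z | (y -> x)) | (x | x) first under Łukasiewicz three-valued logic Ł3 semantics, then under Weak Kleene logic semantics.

In Łukasiewicz three-valued logic Ł3: y -> x = U -> 0 = U  [min(1, 1−½+0)]
z | (y -> x) = 1 | U = 1
x | x = 0 | 0 = 0
(z | (y -> x)) | (x | x) = 1 | 0 = 1
In Weak Kleene logic: y -> x = U -> 0 = U  [any arg is the third value ⇒ result is the third value]
z | (y -> x) = 1 | U = U
x | x = 0 | 0 = 0
(z | (y -> x)) | (x | x) = U | 0 = U
They differ because Łukasiewicz three-valued logic Ł3 and Weak Kleene logic treat U differently under the binary connectives.

1; U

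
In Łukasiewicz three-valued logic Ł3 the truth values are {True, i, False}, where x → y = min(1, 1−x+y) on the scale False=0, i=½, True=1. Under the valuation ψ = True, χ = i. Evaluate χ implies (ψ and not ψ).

i

not ψ = not True = False
ψ and not ψ = True and False = False
χ implies (ψ and not ψ) = i implies False = i  [min(1, 1−½+0)]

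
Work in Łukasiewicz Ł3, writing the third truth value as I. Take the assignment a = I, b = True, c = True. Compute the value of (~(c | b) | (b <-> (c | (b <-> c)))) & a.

I

c | b = True | True = True
~(c | b) = ~True = False
b <-> c = True <-> True = True
c | (b <-> c) = True | True = True
b <-> (c | (b <-> c)) = True <-> True = True
~(c | b) | (b <-> (c | (b <-> c))) = False | True = True
(~(c | b) | (b <-> (c | (b <-> c)))) & a = True & I = I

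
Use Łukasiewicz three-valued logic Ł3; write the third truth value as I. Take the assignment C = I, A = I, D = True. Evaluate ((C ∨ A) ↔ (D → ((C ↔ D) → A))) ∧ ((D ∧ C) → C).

C ∨ A = I ∨ I = I
C ↔ D = I ↔ True = I  [1 − |½−1|]
(C ↔ D) → A = I → I = True
D → ((C ↔ D) → A) = True → True = True
(C ∨ A) ↔ (D → ((C ↔ D) → A)) = I ↔ True = I
D ∧ C = True ∧ I = I
(D ∧ C) → C = I → I = True
((C ∨ A) ↔ (D → ((C ↔ D) → A))) ∧ ((D ∧ C) → C) = I ∧ True = I

I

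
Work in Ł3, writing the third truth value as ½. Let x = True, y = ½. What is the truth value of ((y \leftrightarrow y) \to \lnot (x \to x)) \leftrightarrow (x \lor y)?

y \leftrightarrow y = ½ \leftrightarrow ½ = True
x \to x = True \to True = True
\lnot (x \to x) = \lnot True = False
(y \leftrightarrow y) \to \lnot (x \to x) = True \to False = False
x \lor y = True \lor ½ = True
((y \leftrightarrow y) \to \lnot (x \to x)) \leftrightarrow (x \lor y) = False \leftrightarrow True = False

False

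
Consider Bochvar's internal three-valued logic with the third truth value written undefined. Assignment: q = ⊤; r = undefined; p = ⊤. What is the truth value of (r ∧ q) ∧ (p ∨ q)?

undefined

r ∧ q = undefined ∧ ⊤ = undefined
p ∨ q = ⊤ ∨ ⊤ = ⊤
(r ∧ q) ∧ (p ∨ q) = undefined ∧ ⊤ = undefined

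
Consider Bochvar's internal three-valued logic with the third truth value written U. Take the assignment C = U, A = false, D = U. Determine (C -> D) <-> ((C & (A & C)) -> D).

U

C -> D = U -> U = U
A & C = false & U = U
C & (A & C) = U & U = U
(C & (A & C)) -> D = U -> U = U
(C -> D) <-> ((C & (A & C)) -> D) = U <-> U = U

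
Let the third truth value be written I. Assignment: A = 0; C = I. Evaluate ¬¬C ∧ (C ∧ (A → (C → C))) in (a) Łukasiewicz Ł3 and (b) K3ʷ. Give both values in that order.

I; I

In Łukasiewicz Ł3: ¬C = ¬I = I
¬¬C = ¬I = I
C → C = I → I = 1
A → (C → C) = 0 → 1 = 1
C ∧ (A → (C → C)) = I ∧ 1 = I
¬¬C ∧ (C ∧ (A → (C → C))) = I ∧ I = I
In K3ʷ: ¬C = ¬I = I
¬¬C = ¬I = I
C → C = I → I = I  [any arg is the third value ⇒ result is the third value]
A → (C → C) = 0 → I = I
C ∧ (A → (C → C)) = I ∧ I = I
¬¬C ∧ (C ∧ (A → (C → C))) = I ∧ I = I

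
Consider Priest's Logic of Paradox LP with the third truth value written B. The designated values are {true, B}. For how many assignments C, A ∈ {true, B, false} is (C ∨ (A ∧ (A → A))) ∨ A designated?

8

Of the 9 assignments, 8 give a value in {true, B}.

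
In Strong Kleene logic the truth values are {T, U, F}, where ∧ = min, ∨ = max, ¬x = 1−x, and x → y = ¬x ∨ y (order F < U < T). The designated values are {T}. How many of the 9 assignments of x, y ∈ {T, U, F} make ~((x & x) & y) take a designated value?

5

Of the 9 assignments, 5 give a value in {T}.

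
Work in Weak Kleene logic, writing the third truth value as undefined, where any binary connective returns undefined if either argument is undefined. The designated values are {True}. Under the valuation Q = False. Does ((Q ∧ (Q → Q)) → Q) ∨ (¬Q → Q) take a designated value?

Q → Q = False → False = True
Q ∧ (Q → Q) = False ∧ True = False
(Q ∧ (Q → Q)) → Q = False → False = True
¬Q = ¬False = True
¬Q → Q = True → False = False
((Q ∧ (Q → Q)) → Q) ∨ (¬Q → Q) = True ∨ False = True
True ∈ {True}.

Yes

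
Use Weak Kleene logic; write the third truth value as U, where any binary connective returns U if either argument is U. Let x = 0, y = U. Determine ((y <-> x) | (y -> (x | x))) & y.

y <-> x = U <-> 0 = U
x | x = 0 | 0 = 0
y -> (x | x) = U -> 0 = U  [any arg is the third value ⇒ result is the third value]
(y <-> x) | (y -> (x | x)) = U | U = U
((y <-> x) | (y -> (x | x))) & y = U & U = U

U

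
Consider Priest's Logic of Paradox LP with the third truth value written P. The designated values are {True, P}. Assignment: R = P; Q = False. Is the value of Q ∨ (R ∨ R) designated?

Yes

R ∨ R = P ∨ P = P
Q ∨ (R ∨ R) = False ∨ P = P
P ∈ {True, P}.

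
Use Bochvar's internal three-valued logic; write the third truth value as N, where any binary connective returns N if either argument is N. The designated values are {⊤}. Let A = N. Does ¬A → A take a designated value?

¬A = ¬N = N
¬A → A = N → N = N  [any arg is the third value ⇒ result is the third value]
N ∉ {⊤}.

No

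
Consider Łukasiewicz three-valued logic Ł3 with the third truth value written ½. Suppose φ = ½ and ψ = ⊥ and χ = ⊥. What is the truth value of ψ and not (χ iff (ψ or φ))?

⊥

ψ or φ = ⊥ or ½ = ½
χ iff (ψ or φ) = ⊥ iff ½ = ½  [1 − |0−½|]
not (χ iff (ψ or φ)) = not ½ = ½
ψ and not (χ iff (ψ or φ)) = ⊥ and ½ = ⊥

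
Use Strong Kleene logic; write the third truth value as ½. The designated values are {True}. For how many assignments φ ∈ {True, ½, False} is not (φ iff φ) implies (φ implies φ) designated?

2

φ=True: True ✓
φ=½: ½ ·
φ=False: True ✓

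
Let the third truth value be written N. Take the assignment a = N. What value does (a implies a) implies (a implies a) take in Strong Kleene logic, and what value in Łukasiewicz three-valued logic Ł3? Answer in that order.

In Strong Kleene logic: a implies a = N implies N = N  [not N or N]
a implies a = N implies N = N
(a implies a) implies (a implies a) = N implies N = N
In Łukasiewicz three-valued logic Ł3: a implies a = N implies N = T
a implies a = N implies N = T
(a implies a) implies (a implies a) = T implies T = T
They differ because Strong Kleene logic and Łukasiewicz three-valued logic Ł3 treat N differently under implication.

N; T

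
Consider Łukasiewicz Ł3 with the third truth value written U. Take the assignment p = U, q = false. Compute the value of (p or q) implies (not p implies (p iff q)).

true

p or q = U or false = U
not p = not U = U
p iff q = U iff false = U  [1 − |½−0|]
not p implies (p iff q) = U implies U = true
(p or q) implies (not p implies (p iff q)) = U implies true = true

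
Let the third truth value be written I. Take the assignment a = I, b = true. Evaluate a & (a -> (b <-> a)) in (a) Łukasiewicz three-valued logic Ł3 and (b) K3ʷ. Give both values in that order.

In Łukasiewicz three-valued logic Ł3: b <-> a = true <-> I = I
a -> (b <-> a) = I -> I = true
a & (a -> (b <-> a)) = I & true = I
In K3ʷ: b <-> a = true <-> I = I
a -> (b <-> a) = I -> I = I  [any arg is the third value ⇒ result is the third value]
a & (a -> (b <-> a)) = I & I = I

I; I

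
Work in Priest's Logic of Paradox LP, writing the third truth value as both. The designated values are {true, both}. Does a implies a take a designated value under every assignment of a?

Yes

Every assignment of a over {true, both, false} gives a value in {true, both}.
In particular, with a=both: a implies a = both.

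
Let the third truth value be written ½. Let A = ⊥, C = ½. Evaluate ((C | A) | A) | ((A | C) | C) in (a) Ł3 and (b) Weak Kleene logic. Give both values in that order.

½; ½

In Ł3: C | A = ½ | ⊥ = ½
(C | A) | A = ½ | ⊥ = ½
A | C = ⊥ | ½ = ½
(A | C) | C = ½ | ½ = ½
((C | A) | A) | ((A | C) | C) = ½ | ½ = ½
In Weak Kleene logic: C | A = ½ | ⊥ = ½
(C | A) | A = ½ | ⊥ = ½
A | C = ⊥ | ½ = ½
(A | C) | C = ½ | ½ = ½
((C | A) | A) | ((A | C) | C) = ½ | ½ = ½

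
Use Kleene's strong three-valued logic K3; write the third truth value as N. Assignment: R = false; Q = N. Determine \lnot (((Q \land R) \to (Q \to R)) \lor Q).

Q \land R = N \land false = false
Q \to R = N \to false = N
(Q \land R) \to (Q \to R) = false \to N = true
((Q \land R) \to (Q \to R)) \lor Q = true \lor N = true
\lnot (((Q \land R) \to (Q \to R)) \lor Q) = \lnot true = false

false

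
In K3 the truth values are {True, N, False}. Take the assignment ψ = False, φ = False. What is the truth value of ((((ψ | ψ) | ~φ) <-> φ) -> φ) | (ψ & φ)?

ψ | ψ = False | False = False
~φ = ~False = True
(ψ | ψ) | ~φ = False | True = True
((ψ | ψ) | ~φ) <-> φ = True <-> False = False
(((ψ | ψ) | ~φ) <-> φ) -> φ = False -> False = True
ψ & φ = False & False = False
((((ψ | ψ) | ~φ) <-> φ) -> φ) | (ψ & φ) = True | False = True

True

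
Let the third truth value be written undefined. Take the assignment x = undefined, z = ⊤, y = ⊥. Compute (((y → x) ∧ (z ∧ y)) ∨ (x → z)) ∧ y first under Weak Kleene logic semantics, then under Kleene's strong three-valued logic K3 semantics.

undefined; ⊥

In Weak Kleene logic: y → x = ⊥ → undefined = undefined  [any arg is the third value ⇒ result is the third value]
z ∧ y = ⊤ ∧ ⊥ = ⊥
(y → x) ∧ (z ∧ y) = undefined ∧ ⊥ = undefined
x → z = undefined → ⊤ = undefined
((y → x) ∧ (z ∧ y)) ∨ (x → z) = undefined ∨ undefined = undefined
(((y → x) ∧ (z ∧ y)) ∨ (x → z)) ∧ y = undefined ∧ ⊥ = undefined
In Kleene's strong three-valued logic K3: y → x = ⊥ → undefined = ⊤  [¬⊥ ∨ undefined]
z ∧ y = ⊤ ∧ ⊥ = ⊥
(y → x) ∧ (z ∧ y) = ⊤ ∧ ⊥ = ⊥
x → z = undefined → ⊤ = ⊤
((y → x) ∧ (z ∧ y)) ∨ (x → z) = ⊥ ∨ ⊤ = ⊤
(((y → x) ∧ (z ∧ y)) ∨ (x → z)) ∧ y = ⊤ ∧ ⊥ = ⊥
They differ because Weak Kleene logic and Kleene's strong three-valued logic K3 treat undefined differently under the binary connectives.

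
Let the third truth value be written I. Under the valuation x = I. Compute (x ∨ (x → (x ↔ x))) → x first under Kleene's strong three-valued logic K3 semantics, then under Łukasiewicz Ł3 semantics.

In Kleene's strong three-valued logic K3: x ↔ x = I ↔ I = I
x → (x ↔ x) = I → I = I
x ∨ (x → (x ↔ x)) = I ∨ I = I
(x ∨ (x → (x ↔ x))) → x = I → I = I
In Łukasiewicz Ł3: x ↔ x = I ↔ I = 1
x → (x ↔ x) = I → 1 = 1
x ∨ (x → (x ↔ x)) = I ∨ 1 = 1
(x ∨ (x → (x ↔ x))) → x = 1 → I = I

I; I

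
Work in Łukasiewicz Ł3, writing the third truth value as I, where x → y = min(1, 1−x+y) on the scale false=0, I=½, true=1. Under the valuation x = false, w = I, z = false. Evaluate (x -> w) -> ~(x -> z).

false

x -> w = false -> I = true  [min(1, 1−0+½)]
x -> z = false -> false = true
~(x -> z) = ~true = false
(x -> w) -> ~(x -> z) = true -> false = false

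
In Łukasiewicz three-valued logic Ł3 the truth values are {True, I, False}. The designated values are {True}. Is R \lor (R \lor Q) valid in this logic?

Countermodel: R=I, Q=I gives I, which is not designated.

No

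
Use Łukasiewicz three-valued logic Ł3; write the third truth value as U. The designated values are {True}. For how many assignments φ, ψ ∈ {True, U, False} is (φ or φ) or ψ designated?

Of the 9 assignments, 5 give a value in {True}.

5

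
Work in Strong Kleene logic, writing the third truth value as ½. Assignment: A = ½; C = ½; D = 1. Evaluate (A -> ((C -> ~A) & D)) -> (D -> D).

~A = ~½ = ½
C -> ~A = ½ -> ½ = ½  [~½ | ½]
(C -> ~A) & D = ½ & 1 = ½
A -> ((C -> ~A) & D) = ½ -> ½ = ½
D -> D = 1 -> 1 = 1
(A -> ((C -> ~A) & D)) -> (D -> D) = ½ -> 1 = 1

1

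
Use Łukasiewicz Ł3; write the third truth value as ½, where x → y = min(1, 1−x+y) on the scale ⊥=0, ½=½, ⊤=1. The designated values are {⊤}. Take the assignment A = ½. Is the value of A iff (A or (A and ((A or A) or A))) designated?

Yes

A or A = ½ or ½ = ½
(A or A) or A = ½ or ½ = ½
A and ((A or A) or A) = ½ and ½ = ½
A or (A and ((A or A) or A)) = ½ or ½ = ½
A iff (A or (A and ((A or A) or A))) = ½ iff ½ = ⊤  [1 − |½−½|]
⊤ ∈ {⊤}.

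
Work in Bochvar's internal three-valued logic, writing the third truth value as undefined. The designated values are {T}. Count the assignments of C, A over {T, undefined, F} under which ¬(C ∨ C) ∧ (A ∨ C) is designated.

1

Designated under: (C=F, A=T).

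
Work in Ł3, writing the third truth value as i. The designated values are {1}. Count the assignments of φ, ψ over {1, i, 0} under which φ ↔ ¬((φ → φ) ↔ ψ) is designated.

3

Designated under: (φ=1, ψ=0); (φ=i, ψ=i); (φ=0, ψ=1).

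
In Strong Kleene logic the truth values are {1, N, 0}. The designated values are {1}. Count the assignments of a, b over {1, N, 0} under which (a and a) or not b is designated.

5

Of the 9 assignments, 5 give a value in {1}.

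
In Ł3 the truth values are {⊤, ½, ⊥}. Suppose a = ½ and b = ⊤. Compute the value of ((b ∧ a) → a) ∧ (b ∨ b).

⊤

b ∧ a = ⊤ ∧ ½ = ½
(b ∧ a) → a = ½ → ½ = ⊤
b ∨ b = ⊤ ∨ ⊤ = ⊤
((b ∧ a) → a) ∧ (b ∨ b) = ⊤ ∧ ⊤ = ⊤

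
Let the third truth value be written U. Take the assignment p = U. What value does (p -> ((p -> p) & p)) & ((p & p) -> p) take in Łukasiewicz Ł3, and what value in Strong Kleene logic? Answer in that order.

In Łukasiewicz Ł3: p -> p = U -> U = True  [min(1, 1−½+½)]
(p -> p) & p = True & U = U
p -> ((p -> p) & p) = U -> U = True
p & p = U & U = U
(p & p) -> p = U -> U = True
(p -> ((p -> p) & p)) & ((p & p) -> p) = True & True = True
In Strong Kleene logic: p -> p = U -> U = U  [~U | U]
(p -> p) & p = U & U = U
p -> ((p -> p) & p) = U -> U = U
p & p = U & U = U
(p & p) -> p = U -> U = U
(p -> ((p -> p) & p)) & ((p & p) -> p) = U & U = U
They differ because Łukasiewicz Ł3 and Strong Kleene logic treat U differently under implication.

True; U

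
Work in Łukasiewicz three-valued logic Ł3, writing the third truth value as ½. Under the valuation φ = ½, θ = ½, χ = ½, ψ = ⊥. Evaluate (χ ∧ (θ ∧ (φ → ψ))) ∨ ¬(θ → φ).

½

φ → ψ = ½ → ⊥ = ½  [min(1, 1−½+0)]
θ ∧ (φ → ψ) = ½ ∧ ½ = ½
χ ∧ (θ ∧ (φ → ψ)) = ½ ∧ ½ = ½
θ → φ = ½ → ½ = ⊤
¬(θ → φ) = ¬⊤ = ⊥
(χ ∧ (θ ∧ (φ → ψ))) ∨ ¬(θ → φ) = ½ ∨ ⊥ = ½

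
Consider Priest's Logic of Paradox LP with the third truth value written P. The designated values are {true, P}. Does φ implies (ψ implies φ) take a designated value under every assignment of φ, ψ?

Yes

Every assignment of φ, ψ over {true, P, false} gives a value in {true, P}.
In particular, with φ=P, ψ=P: φ implies (ψ implies φ) = P.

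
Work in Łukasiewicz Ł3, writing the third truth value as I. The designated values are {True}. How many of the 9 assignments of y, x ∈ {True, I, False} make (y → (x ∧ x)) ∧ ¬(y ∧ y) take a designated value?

3

Designated under: (y=False, x=True); (y=False, x=I); (y=False, x=False).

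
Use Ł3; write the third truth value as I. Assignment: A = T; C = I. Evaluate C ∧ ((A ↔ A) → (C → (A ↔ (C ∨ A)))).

A ↔ A = T ↔ T = T
C ∨ A = I ∨ T = T
A ↔ (C ∨ A) = T ↔ T = T
C → (A ↔ (C ∨ A)) = I → T = T  [min(1, 1−½+1)]
(A ↔ A) → (C → (A ↔ (C ∨ A))) = T → T = T
C ∧ ((A ↔ A) → (C → (A ↔ (C ∨ A)))) = I ∧ T = I

I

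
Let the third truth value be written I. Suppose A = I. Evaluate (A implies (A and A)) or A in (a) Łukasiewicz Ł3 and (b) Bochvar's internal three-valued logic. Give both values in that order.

In Łukasiewicz Ł3: A and A = I and I = I
A implies (A and A) = I implies I = T  [min(1, 1−½+½)]
(A implies (A and A)) or A = T or I = T
In Bochvar's internal three-valued logic: A and A = I and I = I
A implies (A and A) = I implies I = I
(A implies (A and A)) or A = I or I = I
They differ because Łukasiewicz Ł3 and Bochvar's internal three-valued logic treat I differently under the binary connectives.

T; I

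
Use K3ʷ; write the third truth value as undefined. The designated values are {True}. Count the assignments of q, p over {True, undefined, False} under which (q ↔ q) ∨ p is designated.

Designated under: (q=True, p=True); (q=True, p=False); (q=False, p=True); (q=False, p=False).

4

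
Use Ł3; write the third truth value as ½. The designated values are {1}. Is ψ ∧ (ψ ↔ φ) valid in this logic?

No

Countermodel: ψ=1, φ=½ gives ½, which is not designated.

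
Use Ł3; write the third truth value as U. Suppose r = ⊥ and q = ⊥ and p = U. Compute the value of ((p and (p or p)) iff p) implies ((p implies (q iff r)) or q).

⊤

p or p = U or U = U
p and (p or p) = U and U = U
(p and (p or p)) iff p = U iff U = ⊤
q iff r = ⊥ iff ⊥ = ⊤
p implies (q iff r) = U implies ⊤ = ⊤
(p implies (q iff r)) or q = ⊤ or ⊥ = ⊤
((p and (p or p)) iff p) implies ((p implies (q iff r)) or q) = ⊤ implies ⊤ = ⊤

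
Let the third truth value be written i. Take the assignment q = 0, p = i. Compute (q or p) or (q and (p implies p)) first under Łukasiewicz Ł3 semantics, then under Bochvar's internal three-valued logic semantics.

In Łukasiewicz Ł3: q or p = 0 or i = i
p implies p = i implies i = 1  [min(1, 1−½+½)]
q and (p implies p) = 0 and 1 = 0
(q or p) or (q and (p implies p)) = i or 0 = i
In Bochvar's internal three-valued logic: q or p = 0 or i = i
p implies p = i implies i = i  [any arg is the third value ⇒ result is the third value]
q and (p implies p) = 0 and i = i
(q or p) or (q and (p implies p)) = i or i = i

i; i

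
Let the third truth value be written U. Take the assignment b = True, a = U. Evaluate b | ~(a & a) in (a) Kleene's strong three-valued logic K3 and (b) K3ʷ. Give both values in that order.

In Kleene's strong three-valued logic K3: a & a = U & U = U
~(a & a) = ~U = U
b | ~(a & a) = True | U = True
In K3ʷ: a & a = U & U = U
~(a & a) = ~U = U
b | ~(a & a) = True | U = U
They differ because Kleene's strong three-valued logic K3 and K3ʷ treat U differently under the binary connectives.

True; U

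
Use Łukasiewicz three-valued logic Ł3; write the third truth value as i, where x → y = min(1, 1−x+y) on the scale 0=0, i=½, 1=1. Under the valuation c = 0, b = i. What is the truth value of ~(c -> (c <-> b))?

0

c <-> b = 0 <-> i = i
c -> (c <-> b) = 0 -> i = 1
~(c -> (c <-> b)) = ~1 = 0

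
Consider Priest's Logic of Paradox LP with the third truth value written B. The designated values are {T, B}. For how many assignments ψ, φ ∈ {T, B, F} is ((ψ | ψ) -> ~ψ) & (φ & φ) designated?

Designated under: (ψ=B, φ=T); (ψ=B, φ=B); (ψ=F, φ=T); (ψ=F, φ=B).

4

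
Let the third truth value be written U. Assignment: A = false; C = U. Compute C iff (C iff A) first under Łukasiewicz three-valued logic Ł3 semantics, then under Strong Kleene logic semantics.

In Łukasiewicz three-valued logic Ł3: C iff A = U iff false = U  [1 − |½−0|]
C iff (C iff A) = U iff U = true
In Strong Kleene logic: C iff A = U iff false = U
C iff (C iff A) = U iff U = U
They differ because Łukasiewicz three-valued logic Ł3 and Strong Kleene logic treat U differently under implication.

true; U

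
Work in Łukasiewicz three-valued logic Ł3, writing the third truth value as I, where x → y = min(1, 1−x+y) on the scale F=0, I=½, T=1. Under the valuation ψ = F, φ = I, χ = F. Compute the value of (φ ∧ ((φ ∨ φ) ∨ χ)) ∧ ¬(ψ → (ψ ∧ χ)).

F

φ ∨ φ = I ∨ I = I
(φ ∨ φ) ∨ χ = I ∨ F = I
φ ∧ ((φ ∨ φ) ∨ χ) = I ∧ I = I
ψ ∧ χ = F ∧ F = F
ψ → (ψ ∧ χ) = F → F = T
¬(ψ → (ψ ∧ χ)) = ¬T = F
(φ ∧ ((φ ∨ φ) ∨ χ)) ∧ ¬(ψ → (ψ ∧ χ)) = I ∧ F = F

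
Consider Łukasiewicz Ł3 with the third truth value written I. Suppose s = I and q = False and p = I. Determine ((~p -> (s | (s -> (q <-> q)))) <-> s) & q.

~p = ~I = I
q <-> q = False <-> False = True
s -> (q <-> q) = I -> True = True  [min(1, 1−½+1)]
s | (s -> (q <-> q)) = I | True = True
~p -> (s | (s -> (q <-> q))) = I -> True = True
(~p -> (s | (s -> (q <-> q)))) <-> s = True <-> I = I
((~p -> (s | (s -> (q <-> q)))) <-> s) & q = I & False = False

False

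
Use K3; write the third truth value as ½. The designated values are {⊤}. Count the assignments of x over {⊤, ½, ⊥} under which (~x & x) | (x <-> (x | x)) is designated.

2

x=⊤: ⊤ ✓
x=½: ½ ·
x=⊥: ⊤ ✓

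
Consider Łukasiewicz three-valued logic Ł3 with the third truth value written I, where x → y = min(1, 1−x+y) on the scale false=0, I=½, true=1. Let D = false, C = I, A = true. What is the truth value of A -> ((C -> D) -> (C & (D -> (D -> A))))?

C -> D = I -> false = I  [min(1, 1−½+0)]
D -> A = false -> true = true
D -> (D -> A) = false -> true = true
C & (D -> (D -> A)) = I & true = I
(C -> D) -> (C & (D -> (D -> A))) = I -> I = true
A -> ((C -> D) -> (C & (D -> (D -> A)))) = true -> true = true

true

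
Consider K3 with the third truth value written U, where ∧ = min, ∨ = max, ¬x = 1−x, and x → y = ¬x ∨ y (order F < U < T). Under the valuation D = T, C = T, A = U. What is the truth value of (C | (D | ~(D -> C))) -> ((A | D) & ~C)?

F

D -> C = T -> T = T
~(D -> C) = ~T = F
D | ~(D -> C) = T | F = T
C | (D | ~(D -> C)) = T | T = T
A | D = U | T = T
~C = ~T = F
(A | D) & ~C = T & F = F
(C | (D | ~(D -> C))) -> ((A | D) & ~C) = T -> F = F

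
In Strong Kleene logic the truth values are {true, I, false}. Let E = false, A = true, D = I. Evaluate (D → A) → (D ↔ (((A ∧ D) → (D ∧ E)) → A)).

D → A = I → true = true  [¬I ∨ true]
A ∧ D = true ∧ I = I
D ∧ E = I ∧ false = false
(A ∧ D) → (D ∧ E) = I → false = I
((A ∧ D) → (D ∧ E)) → A = I → true = true
D ↔ (((A ∧ D) → (D ∧ E)) → A) = I ↔ true = I
(D → A) → (D ↔ (((A ∧ D) → (D ∧ E)) → A)) = true → I = I

I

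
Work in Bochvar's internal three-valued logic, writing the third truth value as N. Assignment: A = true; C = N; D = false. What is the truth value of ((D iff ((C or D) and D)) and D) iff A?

C or D = N or false = N
(C or D) and D = N and false = N
D iff ((C or D) and D) = false iff N = N
(D iff ((C or D) and D)) and D = N and false = N
((D iff ((C or D) and D)) and D) iff A = N iff true = N

N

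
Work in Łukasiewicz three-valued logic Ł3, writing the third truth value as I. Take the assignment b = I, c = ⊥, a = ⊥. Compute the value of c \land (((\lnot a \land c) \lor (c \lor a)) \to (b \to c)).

\lnot a = \lnot ⊥ = ⊤
\lnot a \land c = ⊤ \land ⊥ = ⊥
c \lor a = ⊥ \lor ⊥ = ⊥
(\lnot a \land c) \lor (c \lor a) = ⊥ \lor ⊥ = ⊥
b \to c = I \to ⊥ = I  [min(1, 1−½+0)]
((\lnot a \land c) \lor (c \lor a)) \to (b \to c) = ⊥ \to I = ⊤
c \land (((\lnot a \land c) \lor (c \lor a)) \to (b \to c)) = ⊥ \land ⊤ = ⊥

⊥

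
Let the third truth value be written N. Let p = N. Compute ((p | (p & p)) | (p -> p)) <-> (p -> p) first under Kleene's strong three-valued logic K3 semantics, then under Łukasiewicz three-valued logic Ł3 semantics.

In Kleene's strong three-valued logic K3: p & p = N & N = N
p | (p & p) = N | N = N
p -> p = N -> N = N  [~N | N]
(p | (p & p)) | (p -> p) = N | N = N
p -> p = N -> N = N
((p | (p & p)) | (p -> p)) <-> (p -> p) = N <-> N = N
In Łukasiewicz three-valued logic Ł3: p & p = N & N = N
p | (p & p) = N | N = N
p -> p = N -> N = true
(p | (p & p)) | (p -> p) = N | true = true
p -> p = N -> N = true
((p | (p & p)) | (p -> p)) <-> (p -> p) = true <-> true = true
They differ because Kleene's strong three-valued logic K3 and Łukasiewicz three-valued logic Ł3 treat N differently under implication.

N; true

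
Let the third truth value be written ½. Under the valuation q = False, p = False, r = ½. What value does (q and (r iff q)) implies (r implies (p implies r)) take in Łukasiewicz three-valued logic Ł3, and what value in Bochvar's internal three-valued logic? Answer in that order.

True; ½

In Łukasiewicz three-valued logic Ł3: r iff q = ½ iff False = ½
q and (r iff q) = False and ½ = False
p implies r = False implies ½ = True
r implies (p implies r) = ½ implies True = True
(q and (r iff q)) implies (r implies (p implies r)) = False implies True = True
In Bochvar's internal three-valued logic: r iff q = ½ iff False = ½
q and (r iff q) = False and ½ = ½
p implies r = False implies ½ = ½
r implies (p implies r) = ½ implies ½ = ½
(q and (r iff q)) implies (r implies (p implies r)) = ½ implies ½ = ½
They differ because Łukasiewicz three-valued logic Ł3 and Bochvar's internal three-valued logic treat ½ differently under the binary connectives.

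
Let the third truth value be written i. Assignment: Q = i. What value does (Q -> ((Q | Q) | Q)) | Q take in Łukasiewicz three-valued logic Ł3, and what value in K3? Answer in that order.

true; i

In Łukasiewicz three-valued logic Ł3: Q | Q = i | i = i
(Q | Q) | Q = i | i = i
Q -> ((Q | Q) | Q) = i -> i = true  [min(1, 1−½+½)]
(Q -> ((Q | Q) | Q)) | Q = true | i = true
In K3: Q | Q = i | i = i
(Q | Q) | Q = i | i = i
Q -> ((Q | Q) | Q) = i -> i = i  [~i | i]
(Q -> ((Q | Q) | Q)) | Q = i | i = i
They differ because Łukasiewicz three-valued logic Ł3 and K3 treat i differently under implication.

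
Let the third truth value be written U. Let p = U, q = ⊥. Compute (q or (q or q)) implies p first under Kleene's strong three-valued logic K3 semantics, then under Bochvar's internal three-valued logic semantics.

⊤; U

In Kleene's strong three-valued logic K3: q or q = ⊥ or ⊥ = ⊥
q or (q or q) = ⊥ or ⊥ = ⊥
(q or (q or q)) implies p = ⊥ implies U = ⊤  [not ⊥ or U]
In Bochvar's internal three-valued logic: q or q = ⊥ or ⊥ = ⊥
q or (q or q) = ⊥ or ⊥ = ⊥
(q or (q or q)) implies p = ⊥ implies U = U
They differ because Kleene's strong three-valued logic K3 and Bochvar's internal three-valued logic treat U differently under the binary connectives.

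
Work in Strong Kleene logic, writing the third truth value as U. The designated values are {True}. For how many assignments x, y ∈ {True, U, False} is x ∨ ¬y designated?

Of the 9 assignments, 5 give a value in {True}.

5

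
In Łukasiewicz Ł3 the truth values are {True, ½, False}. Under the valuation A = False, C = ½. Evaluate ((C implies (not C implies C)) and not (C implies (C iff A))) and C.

False

not C = not ½ = ½
not C implies C = ½ implies ½ = True  [min(1, 1−½+½)]
C implies (not C implies C) = ½ implies True = True
C iff A = ½ iff False = ½
C implies (C iff A) = ½ implies ½ = True
not (C implies (C iff A)) = not True = False
(C implies (not C implies C)) and not (C implies (C iff A)) = True and False = False
((C implies (not C implies C)) and not (C implies (C iff A))) and C = False and ½ = False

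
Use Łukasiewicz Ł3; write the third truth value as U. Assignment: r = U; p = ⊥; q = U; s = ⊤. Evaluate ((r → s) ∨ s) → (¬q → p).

U

r → s = U → ⊤ = ⊤
(r → s) ∨ s = ⊤ ∨ ⊤ = ⊤
¬q = ¬U = U
¬q → p = U → ⊥ = U
((r → s) ∨ s) → (¬q → p) = ⊤ → U = U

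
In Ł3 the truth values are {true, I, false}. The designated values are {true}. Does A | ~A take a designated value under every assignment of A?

Countermodel: A=I gives I, which is not designated.

No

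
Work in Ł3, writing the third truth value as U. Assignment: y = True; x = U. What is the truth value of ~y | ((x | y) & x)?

~y = ~True = False
x | y = U | True = True
(x | y) & x = True & U = U
~y | ((x | y) & x) = False | U = U

U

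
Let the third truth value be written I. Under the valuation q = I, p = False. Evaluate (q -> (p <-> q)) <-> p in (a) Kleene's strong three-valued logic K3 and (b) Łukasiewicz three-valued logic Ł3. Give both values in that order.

In Kleene's strong three-valued logic K3: p <-> q = False <-> I = I
q -> (p <-> q) = I -> I = I
(q -> (p <-> q)) <-> p = I <-> False = I
In Łukasiewicz three-valued logic Ł3: p <-> q = False <-> I = I  [1 − |0−½|]
q -> (p <-> q) = I -> I = True
(q -> (p <-> q)) <-> p = True <-> False = False
They differ because Kleene's strong three-valued logic K3 and Łukasiewicz three-valued logic Ł3 treat I differently under implication.

I; False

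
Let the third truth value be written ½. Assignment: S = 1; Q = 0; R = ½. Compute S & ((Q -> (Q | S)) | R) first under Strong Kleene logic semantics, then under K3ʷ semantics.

1; ½

In Strong Kleene logic: Q | S = 0 | 1 = 1
Q -> (Q | S) = 0 -> 1 = 1
(Q -> (Q | S)) | R = 1 | ½ = 1
S & ((Q -> (Q | S)) | R) = 1 & 1 = 1
In K3ʷ: Q | S = 0 | 1 = 1
Q -> (Q | S) = 0 -> 1 = 1
(Q -> (Q | S)) | R = 1 | ½ = ½
S & ((Q -> (Q | S)) | R) = 1 & ½ = ½
They differ because Strong Kleene logic and K3ʷ treat ½ differently under the binary connectives.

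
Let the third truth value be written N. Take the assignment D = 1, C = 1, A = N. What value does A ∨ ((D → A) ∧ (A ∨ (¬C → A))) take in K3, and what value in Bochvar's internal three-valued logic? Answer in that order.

N; N

In K3: D → A = 1 → N = N
¬C = ¬1 = 0
¬C → A = 0 → N = 1
A ∨ (¬C → A) = N ∨ 1 = 1
(D → A) ∧ (A ∨ (¬C → A)) = N ∧ 1 = N
A ∨ ((D → A) ∧ (A ∨ (¬C → A))) = N ∨ N = N
In Bochvar's internal three-valued logic: D → A = 1 → N = N
¬C = ¬1 = 0
¬C → A = 0 → N = N
A ∨ (¬C → A) = N ∨ N = N
(D → A) ∧ (A ∨ (¬C → A)) = N ∧ N = N
A ∨ ((D → A) ∧ (A ∨ (¬C → A))) = N ∨ N = N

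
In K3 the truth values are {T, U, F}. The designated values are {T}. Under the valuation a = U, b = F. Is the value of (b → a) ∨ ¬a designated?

b → a = F → U = T
¬a = ¬U = U
(b → a) ∨ ¬a = T ∨ U = T
T ∈ {T}.

Yes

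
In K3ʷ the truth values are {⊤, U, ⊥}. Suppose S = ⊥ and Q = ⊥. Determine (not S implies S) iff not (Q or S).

not S = not ⊥ = ⊤
not S implies S = ⊤ implies ⊥ = ⊥
Q or S = ⊥ or ⊥ = ⊥
not (Q or S) = not ⊥ = ⊤
(not S implies S) iff not (Q or S) = ⊥ iff ⊤ = ⊥

⊥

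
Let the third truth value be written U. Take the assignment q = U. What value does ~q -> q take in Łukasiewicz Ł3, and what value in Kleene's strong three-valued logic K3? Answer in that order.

In Łukasiewicz Ł3: ~q = ~U = U
~q -> q = U -> U = T  [min(1, 1−½+½)]
In Kleene's strong three-valued logic K3: ~q = ~U = U
~q -> q = U -> U = U
They differ because Łukasiewicz Ł3 and Kleene's strong three-valued logic K3 treat U differently under implication.

T; U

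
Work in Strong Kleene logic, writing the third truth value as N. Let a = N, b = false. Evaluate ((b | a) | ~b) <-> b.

false

b | a = false | N = N
~b = ~false = true
(b | a) | ~b = N | true = true
((b | a) | ~b) <-> b = true <-> false = false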